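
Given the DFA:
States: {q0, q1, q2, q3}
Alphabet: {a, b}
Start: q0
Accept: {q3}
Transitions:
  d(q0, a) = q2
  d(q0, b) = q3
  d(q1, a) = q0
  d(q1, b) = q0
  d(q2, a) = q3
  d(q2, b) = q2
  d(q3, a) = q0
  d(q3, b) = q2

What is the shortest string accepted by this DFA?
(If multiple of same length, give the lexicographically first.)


BFS by string length (lex-first path to each state shown):
  len 0: q0<-""
  len 1: q2<-"a", q3<-"b"
Found accept state at length 1.

"b"


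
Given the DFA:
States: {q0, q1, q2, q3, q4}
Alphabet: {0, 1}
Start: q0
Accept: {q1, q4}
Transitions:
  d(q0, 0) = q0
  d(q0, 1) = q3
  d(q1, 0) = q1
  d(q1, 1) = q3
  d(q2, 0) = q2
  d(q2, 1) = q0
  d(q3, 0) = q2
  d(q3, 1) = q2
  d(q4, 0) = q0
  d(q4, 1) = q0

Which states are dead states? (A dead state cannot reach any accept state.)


Forward reachability from each state:
  q0 -> reaches {q0, q2, q3}, no accept state (dead)
  q1 -> reaches accept state q1 (live)
  q2 -> reaches {q0, q2, q3}, no accept state (dead)
  q3 -> reaches {q0, q2, q3}, no accept state (dead)
  q4 -> reaches accept state q4 (live)

{q0, q2, q3}


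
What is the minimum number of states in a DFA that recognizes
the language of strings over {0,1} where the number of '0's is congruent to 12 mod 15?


States track (count of '0') mod 15.
Need 15 states: one per remainder 0..14; accept = remainder 12.

15


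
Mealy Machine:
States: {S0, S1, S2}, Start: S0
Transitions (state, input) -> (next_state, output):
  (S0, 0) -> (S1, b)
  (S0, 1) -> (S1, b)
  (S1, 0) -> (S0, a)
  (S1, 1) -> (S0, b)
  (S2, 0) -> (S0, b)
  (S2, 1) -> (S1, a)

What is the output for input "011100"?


Step-by-step:
  (S0, 0) -> (S1, b)
  (S1, 1) -> (S0, b)
  (S0, 1) -> (S1, b)
  (S1, 1) -> (S0, b)
  (S0, 0) -> (S1, b)
  (S1, 0) -> (S0, a)

"bbbbba"


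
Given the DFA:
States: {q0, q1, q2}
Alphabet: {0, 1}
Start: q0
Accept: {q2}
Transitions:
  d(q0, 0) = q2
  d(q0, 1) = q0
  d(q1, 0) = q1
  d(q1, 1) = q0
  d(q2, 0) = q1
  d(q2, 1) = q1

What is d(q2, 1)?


Looking up transition d(q2, 1)

q1


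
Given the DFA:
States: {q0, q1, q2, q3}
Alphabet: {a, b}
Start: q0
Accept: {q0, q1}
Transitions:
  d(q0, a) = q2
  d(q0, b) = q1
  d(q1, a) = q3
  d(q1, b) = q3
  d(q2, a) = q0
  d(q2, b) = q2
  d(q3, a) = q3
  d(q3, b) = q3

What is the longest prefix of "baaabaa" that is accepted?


Run the DFA, marking each prefix where the state is accepting:
  "" -> q0 [accept]
  "b" -> q1 [accept]
  "ba" -> q3 [reject]
  "baa" -> q3 [reject]
  "baaa" -> q3 [reject]
  "baaab" -> q3 [reject]
  "baaaba" -> q3 [reject]
  "baaabaa" -> q3 [reject]

"b"


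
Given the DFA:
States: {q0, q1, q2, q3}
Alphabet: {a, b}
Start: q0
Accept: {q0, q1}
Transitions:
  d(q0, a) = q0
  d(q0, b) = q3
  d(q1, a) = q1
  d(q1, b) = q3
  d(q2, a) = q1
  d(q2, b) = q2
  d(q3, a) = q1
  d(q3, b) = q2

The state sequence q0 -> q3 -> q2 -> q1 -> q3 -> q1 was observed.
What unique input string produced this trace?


Trace back each transition to find the symbol:
  q0 --[b]--> q3
  q3 --[b]--> q2
  q2 --[a]--> q1
  q1 --[b]--> q3
  q3 --[a]--> q1

"bbaba"


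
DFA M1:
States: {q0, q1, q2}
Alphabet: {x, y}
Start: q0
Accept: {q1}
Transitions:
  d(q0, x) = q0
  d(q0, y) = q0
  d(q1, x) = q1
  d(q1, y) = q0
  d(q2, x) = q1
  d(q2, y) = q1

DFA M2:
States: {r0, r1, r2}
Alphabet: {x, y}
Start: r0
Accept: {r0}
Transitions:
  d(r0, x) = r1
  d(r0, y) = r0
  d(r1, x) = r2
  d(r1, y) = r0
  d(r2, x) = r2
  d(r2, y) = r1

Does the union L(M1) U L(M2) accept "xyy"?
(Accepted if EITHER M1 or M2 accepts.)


M1: final=q0 accepted=False
M2: final=r0 accepted=True

Yes, union accepts


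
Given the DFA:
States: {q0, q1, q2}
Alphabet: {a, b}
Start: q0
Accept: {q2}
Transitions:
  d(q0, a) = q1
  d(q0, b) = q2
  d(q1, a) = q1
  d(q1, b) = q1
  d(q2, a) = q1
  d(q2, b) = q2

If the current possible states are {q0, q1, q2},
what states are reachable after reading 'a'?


Apply transition on 'a' from each current state:
  d(q0, a) = q1
  d(q1, a) = q1
  d(q2, a) = q1

{q1}


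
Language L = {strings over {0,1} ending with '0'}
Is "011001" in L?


last symbol = '1'

No, "011001" is not in L


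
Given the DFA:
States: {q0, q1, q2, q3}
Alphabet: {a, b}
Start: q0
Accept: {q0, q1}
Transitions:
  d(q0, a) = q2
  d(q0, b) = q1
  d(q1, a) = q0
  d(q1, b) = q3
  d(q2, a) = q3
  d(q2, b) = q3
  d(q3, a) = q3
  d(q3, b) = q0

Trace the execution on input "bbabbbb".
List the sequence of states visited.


Input: bbabbbb
d(q0, b) = q1
d(q1, b) = q3
d(q3, a) = q3
d(q3, b) = q0
d(q0, b) = q1
d(q1, b) = q3
d(q3, b) = q0


q0 -> q1 -> q3 -> q3 -> q0 -> q1 -> q3 -> q0


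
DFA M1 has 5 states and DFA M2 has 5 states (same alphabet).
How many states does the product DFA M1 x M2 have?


Product construction pairs every M1 state with every M2 state.
5 * 5 = 25

25


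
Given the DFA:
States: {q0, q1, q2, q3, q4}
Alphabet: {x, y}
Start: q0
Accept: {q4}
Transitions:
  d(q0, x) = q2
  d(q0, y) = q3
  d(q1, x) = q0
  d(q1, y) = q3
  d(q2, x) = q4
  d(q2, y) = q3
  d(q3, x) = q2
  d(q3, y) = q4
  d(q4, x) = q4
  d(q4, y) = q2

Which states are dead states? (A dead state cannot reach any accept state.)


Forward reachability from each state:
  q0 -> reaches accept state q4 (live)
  q1 -> reaches accept state q4 (live)
  q2 -> reaches accept state q4 (live)
  q3 -> reaches accept state q4 (live)
  q4 -> reaches accept state q4 (live)

None (all states can reach an accept state)


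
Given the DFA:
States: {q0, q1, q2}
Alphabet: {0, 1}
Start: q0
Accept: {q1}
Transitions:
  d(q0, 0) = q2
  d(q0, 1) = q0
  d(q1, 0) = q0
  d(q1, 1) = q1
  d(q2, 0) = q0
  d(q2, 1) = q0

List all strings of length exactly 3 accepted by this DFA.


All strings of length 3: 8 total
Accepted: 0

None


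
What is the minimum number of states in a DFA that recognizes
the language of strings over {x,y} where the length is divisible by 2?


States track (length) mod 2.
Need 2 states: one per remainder 0..1; accept = remainder 0.

2


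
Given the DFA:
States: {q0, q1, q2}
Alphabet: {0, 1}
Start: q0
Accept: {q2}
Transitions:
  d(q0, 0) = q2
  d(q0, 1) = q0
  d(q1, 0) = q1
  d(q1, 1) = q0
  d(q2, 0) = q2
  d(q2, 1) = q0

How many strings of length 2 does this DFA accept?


Enumerating all length-2 strings:
  "00" -> q2 [accept]
  "01" -> q0 [reject]
  "10" -> q2 [accept]
  "11" -> q0 [reject]

2 out of 4


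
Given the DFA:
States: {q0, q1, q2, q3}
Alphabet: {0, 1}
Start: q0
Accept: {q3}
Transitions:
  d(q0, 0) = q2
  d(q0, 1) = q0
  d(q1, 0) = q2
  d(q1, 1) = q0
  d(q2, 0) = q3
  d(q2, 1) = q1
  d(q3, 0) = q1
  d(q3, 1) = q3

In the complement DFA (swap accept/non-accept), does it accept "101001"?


Trace: q0 -> q0 -> q2 -> q1 -> q2 -> q3 -> q3
Final: q3
Original accept: {q3}
Complement: q3 is in original accept

No, complement rejects (original accepts)


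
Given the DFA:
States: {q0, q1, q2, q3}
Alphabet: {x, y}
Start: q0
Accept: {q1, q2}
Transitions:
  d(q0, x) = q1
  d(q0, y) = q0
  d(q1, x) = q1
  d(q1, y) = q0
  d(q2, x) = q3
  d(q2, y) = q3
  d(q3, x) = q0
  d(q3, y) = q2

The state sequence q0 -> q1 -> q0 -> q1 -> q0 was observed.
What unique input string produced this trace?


Trace back each transition to find the symbol:
  q0 --[x]--> q1
  q1 --[y]--> q0
  q0 --[x]--> q1
  q1 --[y]--> q0

"xyxy"


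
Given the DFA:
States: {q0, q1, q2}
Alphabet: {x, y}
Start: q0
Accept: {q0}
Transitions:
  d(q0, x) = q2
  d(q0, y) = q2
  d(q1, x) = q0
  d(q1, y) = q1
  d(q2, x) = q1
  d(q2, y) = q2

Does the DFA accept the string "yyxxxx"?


Trace: q0 -> q2 -> q2 -> q1 -> q0 -> q2 -> q1
Final state: q1
Accept states: {q0}

No, rejected (final state q1 is not an accept state)


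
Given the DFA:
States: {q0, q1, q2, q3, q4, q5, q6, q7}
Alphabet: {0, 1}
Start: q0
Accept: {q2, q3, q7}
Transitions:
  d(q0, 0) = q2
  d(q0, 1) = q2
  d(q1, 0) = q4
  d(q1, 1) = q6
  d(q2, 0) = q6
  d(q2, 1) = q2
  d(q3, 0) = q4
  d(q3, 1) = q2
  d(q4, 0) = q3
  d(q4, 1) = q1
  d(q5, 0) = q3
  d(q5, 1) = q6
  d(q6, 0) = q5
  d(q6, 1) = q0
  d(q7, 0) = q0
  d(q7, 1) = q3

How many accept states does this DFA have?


Accept states listed: {q2, q3, q7}
Counting: q2(1) q3(2) q7(3)

3


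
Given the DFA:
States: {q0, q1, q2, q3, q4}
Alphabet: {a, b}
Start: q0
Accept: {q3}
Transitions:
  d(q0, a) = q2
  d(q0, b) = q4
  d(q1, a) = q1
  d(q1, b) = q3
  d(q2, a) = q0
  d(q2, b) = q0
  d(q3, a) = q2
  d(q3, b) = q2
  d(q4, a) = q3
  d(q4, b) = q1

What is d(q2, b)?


Looking up transition d(q2, b)

q0


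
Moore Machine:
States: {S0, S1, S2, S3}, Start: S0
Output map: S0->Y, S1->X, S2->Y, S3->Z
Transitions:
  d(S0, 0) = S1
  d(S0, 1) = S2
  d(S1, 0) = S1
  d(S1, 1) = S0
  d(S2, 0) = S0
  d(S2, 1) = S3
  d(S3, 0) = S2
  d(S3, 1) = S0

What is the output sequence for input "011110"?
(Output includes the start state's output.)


Start: S0 (output Y)
  --0--> S1 (output X)
  --1--> S0 (output Y)
  --1--> S2 (output Y)
  --1--> S3 (output Z)
  --1--> S0 (output Y)
  --0--> S1 (output X)

"YXYYZYX"


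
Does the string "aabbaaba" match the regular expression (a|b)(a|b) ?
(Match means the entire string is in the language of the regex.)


|string| = 8; first = 'a'; last = 'a'

No, "aabbaaba" does not match (a|b)(a|b)


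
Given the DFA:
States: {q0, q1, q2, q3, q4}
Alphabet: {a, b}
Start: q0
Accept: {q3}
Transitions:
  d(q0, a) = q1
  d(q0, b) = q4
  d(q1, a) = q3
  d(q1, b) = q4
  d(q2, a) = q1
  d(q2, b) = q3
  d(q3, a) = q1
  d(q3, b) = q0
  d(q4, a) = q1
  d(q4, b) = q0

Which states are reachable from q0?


BFS from q0:
  layer 0: {q0}
  layer 1: {q1, q4}
  layer 2: {q3}

{q0, q1, q3, q4}


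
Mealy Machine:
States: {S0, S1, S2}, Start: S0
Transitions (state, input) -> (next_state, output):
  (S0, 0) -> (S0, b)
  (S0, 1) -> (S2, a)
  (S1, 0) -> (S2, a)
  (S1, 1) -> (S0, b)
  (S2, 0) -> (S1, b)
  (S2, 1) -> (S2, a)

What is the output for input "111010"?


Step-by-step:
  (S0, 1) -> (S2, a)
  (S2, 1) -> (S2, a)
  (S2, 1) -> (S2, a)
  (S2, 0) -> (S1, b)
  (S1, 1) -> (S0, b)
  (S0, 0) -> (S0, b)

"aaabbb"


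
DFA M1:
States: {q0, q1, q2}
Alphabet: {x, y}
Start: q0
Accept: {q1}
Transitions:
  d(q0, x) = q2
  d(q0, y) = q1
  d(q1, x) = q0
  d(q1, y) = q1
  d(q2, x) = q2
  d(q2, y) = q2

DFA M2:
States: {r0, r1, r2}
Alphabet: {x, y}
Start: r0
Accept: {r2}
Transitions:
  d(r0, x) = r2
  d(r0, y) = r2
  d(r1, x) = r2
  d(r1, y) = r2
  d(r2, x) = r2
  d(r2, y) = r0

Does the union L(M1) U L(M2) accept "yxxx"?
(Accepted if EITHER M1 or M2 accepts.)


M1: final=q2 accepted=False
M2: final=r2 accepted=True

Yes, union accepts


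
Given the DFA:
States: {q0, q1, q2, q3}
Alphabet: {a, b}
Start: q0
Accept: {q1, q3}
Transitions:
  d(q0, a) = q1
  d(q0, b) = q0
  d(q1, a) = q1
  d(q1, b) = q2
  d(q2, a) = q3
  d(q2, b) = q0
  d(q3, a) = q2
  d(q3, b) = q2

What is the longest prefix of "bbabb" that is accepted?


Run the DFA, marking each prefix where the state is accepting:
  "" -> q0 [reject]
  "b" -> q0 [reject]
  "bb" -> q0 [reject]
  "bba" -> q1 [accept]
  "bbab" -> q2 [reject]
  "bbabb" -> q0 [reject]

"bba"


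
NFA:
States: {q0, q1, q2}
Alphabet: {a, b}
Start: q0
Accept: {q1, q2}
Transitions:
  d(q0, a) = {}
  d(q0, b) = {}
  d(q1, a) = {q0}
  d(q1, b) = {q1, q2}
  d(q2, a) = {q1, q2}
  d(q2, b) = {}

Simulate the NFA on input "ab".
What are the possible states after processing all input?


Start: {q0}
  --a--> {}
  --b--> {}

{} (empty set, no valid transitions)


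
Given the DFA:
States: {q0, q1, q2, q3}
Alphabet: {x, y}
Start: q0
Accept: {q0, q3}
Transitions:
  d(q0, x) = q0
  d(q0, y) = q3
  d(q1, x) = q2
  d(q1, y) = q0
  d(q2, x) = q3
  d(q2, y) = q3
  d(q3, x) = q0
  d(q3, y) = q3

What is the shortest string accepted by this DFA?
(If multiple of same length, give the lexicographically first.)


BFS by string length (lex-first path to each state shown):
  len 0: q0<-""
Found accept state at length 0.

"" (empty string)


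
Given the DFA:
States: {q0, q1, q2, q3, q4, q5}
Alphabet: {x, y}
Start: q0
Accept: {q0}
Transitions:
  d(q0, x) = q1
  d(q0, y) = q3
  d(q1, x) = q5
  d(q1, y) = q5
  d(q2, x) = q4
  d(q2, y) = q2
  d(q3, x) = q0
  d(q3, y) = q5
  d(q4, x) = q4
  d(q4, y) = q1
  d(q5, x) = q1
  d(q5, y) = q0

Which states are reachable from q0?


BFS from q0:
  layer 0: {q0}
  layer 1: {q1, q3}
  layer 2: {q5}

{q0, q1, q3, q5}


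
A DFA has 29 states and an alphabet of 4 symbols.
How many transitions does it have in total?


Each state has exactly one transition per symbol.
29 * 4 = 116

116


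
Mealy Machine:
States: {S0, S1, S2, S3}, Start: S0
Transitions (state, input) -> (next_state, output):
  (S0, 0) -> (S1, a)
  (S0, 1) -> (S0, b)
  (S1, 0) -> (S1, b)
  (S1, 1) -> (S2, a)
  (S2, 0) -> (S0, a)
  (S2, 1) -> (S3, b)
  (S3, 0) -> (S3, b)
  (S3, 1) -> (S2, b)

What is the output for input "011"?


Step-by-step:
  (S0, 0) -> (S1, a)
  (S1, 1) -> (S2, a)
  (S2, 1) -> (S3, b)

"aab"


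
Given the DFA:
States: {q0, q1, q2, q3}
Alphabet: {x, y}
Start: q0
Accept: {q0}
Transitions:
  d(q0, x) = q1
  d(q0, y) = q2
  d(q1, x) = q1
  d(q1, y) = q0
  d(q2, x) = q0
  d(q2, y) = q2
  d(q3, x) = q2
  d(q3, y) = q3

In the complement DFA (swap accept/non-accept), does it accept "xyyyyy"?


Trace: q0 -> q1 -> q0 -> q2 -> q2 -> q2 -> q2
Final: q2
Original accept: {q0}
Complement: q2 is not in original accept

Yes, complement accepts (original rejects)


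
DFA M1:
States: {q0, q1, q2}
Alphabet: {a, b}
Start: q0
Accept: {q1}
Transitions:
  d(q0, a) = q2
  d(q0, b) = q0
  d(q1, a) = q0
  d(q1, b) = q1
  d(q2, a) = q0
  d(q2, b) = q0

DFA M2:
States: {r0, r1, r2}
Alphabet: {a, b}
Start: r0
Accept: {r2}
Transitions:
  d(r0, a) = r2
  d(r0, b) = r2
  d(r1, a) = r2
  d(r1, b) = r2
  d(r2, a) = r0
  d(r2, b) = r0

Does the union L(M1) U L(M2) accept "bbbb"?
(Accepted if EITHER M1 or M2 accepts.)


M1: final=q0 accepted=False
M2: final=r0 accepted=False

No, union rejects (neither accepts)


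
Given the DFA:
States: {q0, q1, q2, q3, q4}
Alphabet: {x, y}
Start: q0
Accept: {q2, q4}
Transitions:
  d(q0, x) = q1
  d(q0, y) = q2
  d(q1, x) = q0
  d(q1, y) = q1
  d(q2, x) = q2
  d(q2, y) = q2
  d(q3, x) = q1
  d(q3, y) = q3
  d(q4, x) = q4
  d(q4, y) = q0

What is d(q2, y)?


Looking up transition d(q2, y)

q2


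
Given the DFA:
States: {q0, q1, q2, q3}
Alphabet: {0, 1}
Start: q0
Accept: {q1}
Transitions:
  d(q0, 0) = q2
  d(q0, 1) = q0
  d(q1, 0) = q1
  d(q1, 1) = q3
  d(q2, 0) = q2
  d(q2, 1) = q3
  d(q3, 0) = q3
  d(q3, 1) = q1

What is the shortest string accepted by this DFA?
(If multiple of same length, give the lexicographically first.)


BFS by string length (lex-first path to each state shown):
  len 0: q0<-""
  len 1: q0<-"1", q2<-"0"
  len 2: q0<-"11", q2<-"00", q3<-"01"
  len 3: q0<-"111", q1<-"011", q2<-"000", q3<-"001"
Found accept state at length 3.

"011"


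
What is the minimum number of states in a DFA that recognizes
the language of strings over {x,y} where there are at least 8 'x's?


States: count = 0, 1, ..., 7, and a final '>= 8' state.
Total: 8 + 1 = 9. Accept = '>= 8' state.

9


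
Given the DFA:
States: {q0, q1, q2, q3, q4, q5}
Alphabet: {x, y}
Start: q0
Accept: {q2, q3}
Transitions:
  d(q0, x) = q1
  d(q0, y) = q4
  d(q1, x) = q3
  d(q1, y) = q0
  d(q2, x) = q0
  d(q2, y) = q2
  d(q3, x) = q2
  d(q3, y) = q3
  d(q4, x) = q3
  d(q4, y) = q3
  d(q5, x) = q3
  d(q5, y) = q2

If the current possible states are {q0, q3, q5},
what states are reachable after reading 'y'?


Apply transition on 'y' from each current state:
  d(q0, y) = q4
  d(q3, y) = q3
  d(q5, y) = q2

{q2, q3, q4}


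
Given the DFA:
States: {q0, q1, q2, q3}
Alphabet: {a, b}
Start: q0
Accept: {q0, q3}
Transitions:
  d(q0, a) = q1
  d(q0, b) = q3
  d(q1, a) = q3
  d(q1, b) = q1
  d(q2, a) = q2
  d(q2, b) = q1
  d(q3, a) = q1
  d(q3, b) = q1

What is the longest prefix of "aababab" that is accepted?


Run the DFA, marking each prefix where the state is accepting:
  "" -> q0 [accept]
  "a" -> q1 [reject]
  "aa" -> q3 [accept]
  "aab" -> q1 [reject]
  "aaba" -> q3 [accept]
  "aabab" -> q1 [reject]
  "aababa" -> q3 [accept]
  "aababab" -> q1 [reject]

"aababa"


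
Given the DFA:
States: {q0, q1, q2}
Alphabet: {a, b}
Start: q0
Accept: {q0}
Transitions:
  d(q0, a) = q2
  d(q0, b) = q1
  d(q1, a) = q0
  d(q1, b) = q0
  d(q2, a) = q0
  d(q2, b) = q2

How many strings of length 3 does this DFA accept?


Enumerating all length-3 strings:
  "aaa" -> q2 [reject]
  "aab" -> q1 [reject]
  "aba" -> q0 [accept]
  "abb" -> q2 [reject]
  "baa" -> q2 [reject]
  "bab" -> q1 [reject]
  "bba" -> q2 [reject]
  "bbb" -> q1 [reject]

1 out of 8


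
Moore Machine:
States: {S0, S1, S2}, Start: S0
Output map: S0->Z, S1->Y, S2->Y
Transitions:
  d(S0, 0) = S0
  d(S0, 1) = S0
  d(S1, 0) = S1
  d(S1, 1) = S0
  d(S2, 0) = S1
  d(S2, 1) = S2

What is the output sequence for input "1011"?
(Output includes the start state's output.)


Start: S0 (output Z)
  --1--> S0 (output Z)
  --0--> S0 (output Z)
  --1--> S0 (output Z)
  --1--> S0 (output Z)

"ZZZZZ"


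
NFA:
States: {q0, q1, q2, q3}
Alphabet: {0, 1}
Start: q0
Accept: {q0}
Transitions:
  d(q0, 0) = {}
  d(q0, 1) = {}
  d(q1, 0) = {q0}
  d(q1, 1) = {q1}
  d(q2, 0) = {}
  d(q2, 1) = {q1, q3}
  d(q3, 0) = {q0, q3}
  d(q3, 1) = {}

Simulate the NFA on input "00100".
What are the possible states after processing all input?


Start: {q0}
  --0--> {}
  --0--> {}
  --1--> {}
  --0--> {}
  --0--> {}

{} (empty set, no valid transitions)


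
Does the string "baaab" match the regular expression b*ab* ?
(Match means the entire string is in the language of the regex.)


|string| = 5; first = 'b'; last = 'b'

No, "baaab" does not match b*ab*


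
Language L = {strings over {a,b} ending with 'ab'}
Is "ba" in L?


last two symbols = 'ba'

No, "ba" is not in L


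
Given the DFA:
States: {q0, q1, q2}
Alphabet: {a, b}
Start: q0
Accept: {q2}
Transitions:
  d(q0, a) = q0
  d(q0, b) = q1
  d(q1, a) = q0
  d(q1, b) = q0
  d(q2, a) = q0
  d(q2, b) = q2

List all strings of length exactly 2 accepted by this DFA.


All strings of length 2: 4 total
Accepted: 0

None


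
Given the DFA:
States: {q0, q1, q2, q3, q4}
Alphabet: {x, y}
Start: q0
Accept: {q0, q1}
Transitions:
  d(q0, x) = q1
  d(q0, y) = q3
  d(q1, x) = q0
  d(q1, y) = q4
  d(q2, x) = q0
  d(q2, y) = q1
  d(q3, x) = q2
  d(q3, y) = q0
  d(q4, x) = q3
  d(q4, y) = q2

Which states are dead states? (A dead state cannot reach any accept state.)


Forward reachability from each state:
  q0 -> reaches accept state q0 (live)
  q1 -> reaches accept state q0 (live)
  q2 -> reaches accept state q0 (live)
  q3 -> reaches accept state q0 (live)
  q4 -> reaches accept state q0 (live)

None (all states can reach an accept state)


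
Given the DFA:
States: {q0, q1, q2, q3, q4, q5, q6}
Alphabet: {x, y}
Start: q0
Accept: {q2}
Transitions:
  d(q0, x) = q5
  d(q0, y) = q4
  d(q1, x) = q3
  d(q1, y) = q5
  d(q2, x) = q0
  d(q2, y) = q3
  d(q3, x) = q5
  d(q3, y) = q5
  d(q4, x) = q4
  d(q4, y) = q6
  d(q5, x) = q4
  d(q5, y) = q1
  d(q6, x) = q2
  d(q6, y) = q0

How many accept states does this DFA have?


Accept states listed: {q2}
Counting: q2(1)

1


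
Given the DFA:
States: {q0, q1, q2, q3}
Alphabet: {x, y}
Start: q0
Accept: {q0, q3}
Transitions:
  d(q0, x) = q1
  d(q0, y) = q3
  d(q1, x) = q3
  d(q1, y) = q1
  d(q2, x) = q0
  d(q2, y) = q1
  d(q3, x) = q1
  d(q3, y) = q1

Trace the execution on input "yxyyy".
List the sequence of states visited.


Input: yxyyy
d(q0, y) = q3
d(q3, x) = q1
d(q1, y) = q1
d(q1, y) = q1
d(q1, y) = q1


q0 -> q3 -> q1 -> q1 -> q1 -> q1


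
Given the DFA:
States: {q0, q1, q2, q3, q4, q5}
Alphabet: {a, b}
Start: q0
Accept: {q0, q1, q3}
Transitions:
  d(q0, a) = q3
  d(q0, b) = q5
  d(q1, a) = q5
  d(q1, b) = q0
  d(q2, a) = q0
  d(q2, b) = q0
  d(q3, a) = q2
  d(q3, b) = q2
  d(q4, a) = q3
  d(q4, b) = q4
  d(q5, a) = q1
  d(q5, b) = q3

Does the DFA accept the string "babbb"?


Trace: q0 -> q5 -> q1 -> q0 -> q5 -> q3
Final state: q3
Accept states: {q0, q1, q3}

Yes, accepted (final state q3 is an accept state)


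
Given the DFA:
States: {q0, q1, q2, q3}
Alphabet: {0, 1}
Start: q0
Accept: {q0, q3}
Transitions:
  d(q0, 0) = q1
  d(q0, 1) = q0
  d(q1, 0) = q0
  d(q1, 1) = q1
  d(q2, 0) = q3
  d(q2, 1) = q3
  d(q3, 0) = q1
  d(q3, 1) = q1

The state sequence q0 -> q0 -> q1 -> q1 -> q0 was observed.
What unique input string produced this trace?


Trace back each transition to find the symbol:
  q0 --[1]--> q0
  q0 --[0]--> q1
  q1 --[1]--> q1
  q1 --[0]--> q0

"1010"


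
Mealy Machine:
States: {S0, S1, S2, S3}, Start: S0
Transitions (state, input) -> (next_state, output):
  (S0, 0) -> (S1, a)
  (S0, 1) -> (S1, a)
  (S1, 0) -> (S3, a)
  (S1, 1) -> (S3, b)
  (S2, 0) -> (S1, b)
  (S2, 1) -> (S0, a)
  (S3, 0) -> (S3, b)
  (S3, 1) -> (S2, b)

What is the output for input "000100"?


Step-by-step:
  (S0, 0) -> (S1, a)
  (S1, 0) -> (S3, a)
  (S3, 0) -> (S3, b)
  (S3, 1) -> (S2, b)
  (S2, 0) -> (S1, b)
  (S1, 0) -> (S3, a)

"aabbba"


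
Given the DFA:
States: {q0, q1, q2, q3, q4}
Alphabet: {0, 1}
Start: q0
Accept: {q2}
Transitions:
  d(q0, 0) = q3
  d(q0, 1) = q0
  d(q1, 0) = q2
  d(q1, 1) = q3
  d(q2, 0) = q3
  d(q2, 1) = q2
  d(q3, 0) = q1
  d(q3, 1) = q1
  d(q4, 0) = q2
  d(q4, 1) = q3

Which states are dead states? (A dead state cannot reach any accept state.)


Forward reachability from each state:
  q0 -> reaches accept state q2 (live)
  q1 -> reaches accept state q2 (live)
  q2 -> reaches accept state q2 (live)
  q3 -> reaches accept state q2 (live)
  q4 -> reaches accept state q2 (live)

None (all states can reach an accept state)


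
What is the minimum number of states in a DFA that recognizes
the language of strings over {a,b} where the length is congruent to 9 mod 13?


States track (length) mod 13.
Need 13 states: one per remainder 0..12; accept = remainder 9.

13


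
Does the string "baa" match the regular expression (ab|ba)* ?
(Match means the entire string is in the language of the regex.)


|string| = 3; first = 'b'; last = 'a'

No, "baa" does not match (ab|ba)*


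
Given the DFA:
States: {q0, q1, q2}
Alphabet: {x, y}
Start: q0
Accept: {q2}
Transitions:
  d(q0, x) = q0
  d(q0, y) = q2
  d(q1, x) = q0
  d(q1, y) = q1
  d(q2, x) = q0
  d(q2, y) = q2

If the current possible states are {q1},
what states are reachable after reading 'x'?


Apply transition on 'x' from each current state:
  d(q1, x) = q0

{q0}


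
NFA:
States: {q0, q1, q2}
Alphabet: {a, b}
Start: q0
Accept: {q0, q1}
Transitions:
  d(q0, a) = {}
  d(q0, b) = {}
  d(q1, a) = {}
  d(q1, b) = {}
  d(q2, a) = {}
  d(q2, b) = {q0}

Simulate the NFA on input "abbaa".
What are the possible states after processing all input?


Start: {q0}
  --a--> {}
  --b--> {}
  --b--> {}
  --a--> {}
  --a--> {}

{} (empty set, no valid transitions)


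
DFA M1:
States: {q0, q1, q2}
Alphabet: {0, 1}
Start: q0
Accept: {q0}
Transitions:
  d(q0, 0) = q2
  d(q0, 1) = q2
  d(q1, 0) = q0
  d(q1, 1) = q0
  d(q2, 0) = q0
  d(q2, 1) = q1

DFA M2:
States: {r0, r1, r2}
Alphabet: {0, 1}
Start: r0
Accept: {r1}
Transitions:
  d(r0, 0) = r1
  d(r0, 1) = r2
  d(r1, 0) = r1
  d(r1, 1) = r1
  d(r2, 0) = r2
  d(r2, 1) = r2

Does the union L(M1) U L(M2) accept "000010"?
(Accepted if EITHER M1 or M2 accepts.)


M1: final=q0 accepted=True
M2: final=r1 accepted=True

Yes, union accepts


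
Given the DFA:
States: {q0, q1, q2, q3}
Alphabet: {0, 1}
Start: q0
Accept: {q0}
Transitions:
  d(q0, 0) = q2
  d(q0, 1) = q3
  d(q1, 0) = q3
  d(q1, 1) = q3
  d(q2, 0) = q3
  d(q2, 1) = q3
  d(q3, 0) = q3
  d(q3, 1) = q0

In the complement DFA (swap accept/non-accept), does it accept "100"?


Trace: q0 -> q3 -> q3 -> q3
Final: q3
Original accept: {q0}
Complement: q3 is not in original accept

Yes, complement accepts (original rejects)


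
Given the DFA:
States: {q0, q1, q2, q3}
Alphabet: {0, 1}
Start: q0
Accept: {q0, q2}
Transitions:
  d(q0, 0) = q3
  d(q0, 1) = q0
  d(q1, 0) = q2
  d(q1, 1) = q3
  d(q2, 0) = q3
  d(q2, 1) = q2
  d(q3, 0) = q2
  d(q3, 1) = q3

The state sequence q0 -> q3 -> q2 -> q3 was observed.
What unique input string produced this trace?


Trace back each transition to find the symbol:
  q0 --[0]--> q3
  q3 --[0]--> q2
  q2 --[0]--> q3

"000"


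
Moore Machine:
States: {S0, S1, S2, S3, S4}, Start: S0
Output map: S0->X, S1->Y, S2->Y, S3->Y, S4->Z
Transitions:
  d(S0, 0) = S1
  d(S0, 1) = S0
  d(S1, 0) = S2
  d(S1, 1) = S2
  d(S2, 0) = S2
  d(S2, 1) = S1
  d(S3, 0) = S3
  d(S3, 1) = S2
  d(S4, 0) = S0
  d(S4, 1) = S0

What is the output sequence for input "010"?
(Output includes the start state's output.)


Start: S0 (output X)
  --0--> S1 (output Y)
  --1--> S2 (output Y)
  --0--> S2 (output Y)

"XYYY"


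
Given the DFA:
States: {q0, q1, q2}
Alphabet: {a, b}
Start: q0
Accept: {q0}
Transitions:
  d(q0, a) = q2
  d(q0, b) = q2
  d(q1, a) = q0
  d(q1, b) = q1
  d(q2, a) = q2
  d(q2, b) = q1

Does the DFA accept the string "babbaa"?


Trace: q0 -> q2 -> q2 -> q1 -> q1 -> q0 -> q2
Final state: q2
Accept states: {q0}

No, rejected (final state q2 is not an accept state)


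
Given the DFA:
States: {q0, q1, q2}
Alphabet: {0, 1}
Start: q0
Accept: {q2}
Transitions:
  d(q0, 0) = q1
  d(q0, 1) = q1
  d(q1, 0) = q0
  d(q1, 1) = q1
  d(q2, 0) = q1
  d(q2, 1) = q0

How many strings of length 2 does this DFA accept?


Enumerating all length-2 strings:
  "00" -> q0 [reject]
  "01" -> q1 [reject]
  "10" -> q0 [reject]
  "11" -> q1 [reject]

0 out of 4


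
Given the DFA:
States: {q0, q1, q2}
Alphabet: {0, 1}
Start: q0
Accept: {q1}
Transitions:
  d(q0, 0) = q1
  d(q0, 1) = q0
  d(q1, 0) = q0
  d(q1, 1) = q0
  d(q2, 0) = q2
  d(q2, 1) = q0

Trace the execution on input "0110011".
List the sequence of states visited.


Input: 0110011
d(q0, 0) = q1
d(q1, 1) = q0
d(q0, 1) = q0
d(q0, 0) = q1
d(q1, 0) = q0
d(q0, 1) = q0
d(q0, 1) = q0


q0 -> q1 -> q0 -> q0 -> q1 -> q0 -> q0 -> q0


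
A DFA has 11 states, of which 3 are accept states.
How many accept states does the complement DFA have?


Complement swaps accept and non-accept states.
11 - 3 = 8

8


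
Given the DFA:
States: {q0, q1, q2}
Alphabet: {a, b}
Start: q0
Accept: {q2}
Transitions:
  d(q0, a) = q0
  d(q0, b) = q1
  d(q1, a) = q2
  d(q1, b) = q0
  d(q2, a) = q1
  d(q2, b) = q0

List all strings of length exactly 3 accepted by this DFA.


All strings of length 3: 8 total
Accepted: 1

"aba"


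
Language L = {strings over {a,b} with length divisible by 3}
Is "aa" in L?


length = 2; 2 mod 3 = 2

No, "aa" is not in L


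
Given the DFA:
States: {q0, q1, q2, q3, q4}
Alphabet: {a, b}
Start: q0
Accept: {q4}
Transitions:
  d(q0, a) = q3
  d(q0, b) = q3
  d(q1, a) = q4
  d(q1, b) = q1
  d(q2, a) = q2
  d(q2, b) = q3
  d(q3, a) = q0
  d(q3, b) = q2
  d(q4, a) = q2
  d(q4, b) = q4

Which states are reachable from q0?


BFS from q0:
  layer 0: {q0}
  layer 1: {q3}
  layer 2: {q2}

{q0, q2, q3}


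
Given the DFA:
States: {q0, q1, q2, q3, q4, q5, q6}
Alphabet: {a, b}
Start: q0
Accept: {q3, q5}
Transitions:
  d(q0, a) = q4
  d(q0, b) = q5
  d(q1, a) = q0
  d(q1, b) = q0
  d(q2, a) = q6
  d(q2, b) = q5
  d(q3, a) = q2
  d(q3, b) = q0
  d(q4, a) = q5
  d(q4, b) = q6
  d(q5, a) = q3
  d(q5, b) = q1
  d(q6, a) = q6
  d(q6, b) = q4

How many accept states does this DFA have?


Accept states listed: {q3, q5}
Counting: q3(1) q5(2)

2


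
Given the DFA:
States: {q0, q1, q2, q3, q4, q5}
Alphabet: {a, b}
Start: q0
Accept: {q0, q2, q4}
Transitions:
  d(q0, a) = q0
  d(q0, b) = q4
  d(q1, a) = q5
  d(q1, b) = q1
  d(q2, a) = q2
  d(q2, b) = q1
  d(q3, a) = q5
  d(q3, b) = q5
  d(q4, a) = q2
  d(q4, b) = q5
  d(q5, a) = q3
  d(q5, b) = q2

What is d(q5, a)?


Looking up transition d(q5, a)

q3


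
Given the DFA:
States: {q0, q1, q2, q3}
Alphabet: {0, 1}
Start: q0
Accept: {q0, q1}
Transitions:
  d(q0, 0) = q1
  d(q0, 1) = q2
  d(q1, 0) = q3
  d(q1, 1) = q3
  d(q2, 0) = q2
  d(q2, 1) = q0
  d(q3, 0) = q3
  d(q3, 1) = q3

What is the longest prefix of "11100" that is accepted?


Run the DFA, marking each prefix where the state is accepting:
  "" -> q0 [accept]
  "1" -> q2 [reject]
  "11" -> q0 [accept]
  "111" -> q2 [reject]
  "1110" -> q2 [reject]
  "11100" -> q2 [reject]

"11"


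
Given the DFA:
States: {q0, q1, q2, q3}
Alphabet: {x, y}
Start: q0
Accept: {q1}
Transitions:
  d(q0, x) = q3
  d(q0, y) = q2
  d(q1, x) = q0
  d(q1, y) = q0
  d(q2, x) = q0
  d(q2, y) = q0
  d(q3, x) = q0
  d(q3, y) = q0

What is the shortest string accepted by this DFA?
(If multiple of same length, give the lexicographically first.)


BFS by string length (lex-first path to each state shown):
  len 0: q0<-""
  len 1: q2<-"y", q3<-"x"
  len 2: q0<-"xx"
  len 3: q2<-"xxy", q3<-"xxx"
  len 4: q0<-"xxxx"
  len 5: q2<-"xxxxy", q3<-"xxxxx"
  len 6: q0<-"xxxxxx"
  len 7: q2<-"xxxxxxy", q3<-"xxxxxxx"
  len 8: q0<-"xxxxxxxx"

No string accepted (empty language)


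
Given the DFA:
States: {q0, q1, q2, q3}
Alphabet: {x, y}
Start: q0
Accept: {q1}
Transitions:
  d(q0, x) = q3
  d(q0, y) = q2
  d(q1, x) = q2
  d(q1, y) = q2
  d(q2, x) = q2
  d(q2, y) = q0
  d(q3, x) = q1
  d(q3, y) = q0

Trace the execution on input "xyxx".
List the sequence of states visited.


Input: xyxx
d(q0, x) = q3
d(q3, y) = q0
d(q0, x) = q3
d(q3, x) = q1


q0 -> q3 -> q0 -> q3 -> q1


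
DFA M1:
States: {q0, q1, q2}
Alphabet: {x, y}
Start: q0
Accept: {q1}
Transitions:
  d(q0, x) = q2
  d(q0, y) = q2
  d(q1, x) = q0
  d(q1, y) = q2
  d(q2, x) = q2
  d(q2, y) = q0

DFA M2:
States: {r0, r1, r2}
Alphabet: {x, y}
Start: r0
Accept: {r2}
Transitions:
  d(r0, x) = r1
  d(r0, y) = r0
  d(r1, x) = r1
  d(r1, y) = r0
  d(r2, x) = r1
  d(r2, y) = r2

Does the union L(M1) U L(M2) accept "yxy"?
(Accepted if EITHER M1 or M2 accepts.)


M1: final=q0 accepted=False
M2: final=r0 accepted=False

No, union rejects (neither accepts)


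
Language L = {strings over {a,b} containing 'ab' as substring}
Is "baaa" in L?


'ab' does not occur

No, "baaa" is not in L


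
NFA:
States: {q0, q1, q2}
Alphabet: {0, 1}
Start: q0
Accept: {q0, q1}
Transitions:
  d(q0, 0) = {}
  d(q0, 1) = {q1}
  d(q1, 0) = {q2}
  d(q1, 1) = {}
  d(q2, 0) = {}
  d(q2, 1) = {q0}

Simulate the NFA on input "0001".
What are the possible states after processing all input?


Start: {q0}
  --0--> {}
  --0--> {}
  --0--> {}
  --1--> {}

{} (empty set, no valid transitions)


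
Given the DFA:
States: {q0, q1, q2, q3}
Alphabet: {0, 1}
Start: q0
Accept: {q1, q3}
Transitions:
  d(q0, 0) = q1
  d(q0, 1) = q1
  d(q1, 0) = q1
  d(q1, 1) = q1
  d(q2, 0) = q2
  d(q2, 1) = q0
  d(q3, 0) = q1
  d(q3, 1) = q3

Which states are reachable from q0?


BFS from q0:
  layer 0: {q0}
  layer 1: {q1}

{q0, q1}


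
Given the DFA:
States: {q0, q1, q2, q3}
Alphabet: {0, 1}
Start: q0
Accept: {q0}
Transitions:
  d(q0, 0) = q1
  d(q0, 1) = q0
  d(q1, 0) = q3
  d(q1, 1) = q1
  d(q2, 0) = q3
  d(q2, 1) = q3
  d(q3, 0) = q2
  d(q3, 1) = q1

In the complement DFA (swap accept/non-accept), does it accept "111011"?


Trace: q0 -> q0 -> q0 -> q0 -> q1 -> q1 -> q1
Final: q1
Original accept: {q0}
Complement: q1 is not in original accept

Yes, complement accepts (original rejects)


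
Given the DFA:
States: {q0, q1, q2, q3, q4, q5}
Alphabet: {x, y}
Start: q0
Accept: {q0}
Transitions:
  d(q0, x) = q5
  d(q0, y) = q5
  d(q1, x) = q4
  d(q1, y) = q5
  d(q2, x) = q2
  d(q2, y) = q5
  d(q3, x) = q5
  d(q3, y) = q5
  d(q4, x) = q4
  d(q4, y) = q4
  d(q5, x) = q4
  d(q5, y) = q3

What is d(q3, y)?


Looking up transition d(q3, y)

q5


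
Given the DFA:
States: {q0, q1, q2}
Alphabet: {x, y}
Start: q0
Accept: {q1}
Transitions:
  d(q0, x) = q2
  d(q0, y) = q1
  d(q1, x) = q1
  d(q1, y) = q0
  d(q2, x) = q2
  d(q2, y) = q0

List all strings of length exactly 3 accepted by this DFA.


All strings of length 3: 8 total
Accepted: 3

"xyy", "yxx", "yyy"


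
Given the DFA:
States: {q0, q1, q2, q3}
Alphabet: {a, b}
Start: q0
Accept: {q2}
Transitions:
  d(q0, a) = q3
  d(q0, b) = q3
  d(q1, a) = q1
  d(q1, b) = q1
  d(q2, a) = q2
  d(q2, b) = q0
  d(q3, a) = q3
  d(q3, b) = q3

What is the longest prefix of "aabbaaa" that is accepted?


Run the DFA, marking each prefix where the state is accepting:
  "" -> q0 [reject]
  "a" -> q3 [reject]
  "aa" -> q3 [reject]
  "aab" -> q3 [reject]
  "aabb" -> q3 [reject]
  "aabba" -> q3 [reject]
  "aabbaa" -> q3 [reject]
  "aabbaaa" -> q3 [reject]

No prefix is accepted


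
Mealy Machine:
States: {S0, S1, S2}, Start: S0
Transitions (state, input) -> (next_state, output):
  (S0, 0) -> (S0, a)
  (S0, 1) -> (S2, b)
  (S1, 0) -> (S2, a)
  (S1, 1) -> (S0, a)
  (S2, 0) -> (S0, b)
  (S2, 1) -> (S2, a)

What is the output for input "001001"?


Step-by-step:
  (S0, 0) -> (S0, a)
  (S0, 0) -> (S0, a)
  (S0, 1) -> (S2, b)
  (S2, 0) -> (S0, b)
  (S0, 0) -> (S0, a)
  (S0, 1) -> (S2, b)

"aabbab"


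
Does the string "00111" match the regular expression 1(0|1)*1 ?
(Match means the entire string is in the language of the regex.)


|string| = 5; first = '0'; last = '1'

No, "00111" does not match 1(0|1)*1


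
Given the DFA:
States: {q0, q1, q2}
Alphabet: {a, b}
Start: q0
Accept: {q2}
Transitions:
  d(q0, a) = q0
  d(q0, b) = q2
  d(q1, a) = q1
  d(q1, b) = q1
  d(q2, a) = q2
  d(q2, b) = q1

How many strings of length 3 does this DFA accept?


Enumerating all length-3 strings:
  "aaa" -> q0 [reject]
  "aab" -> q2 [accept]
  "aba" -> q2 [accept]
  "abb" -> q1 [reject]
  "baa" -> q2 [accept]
  "bab" -> q1 [reject]
  "bba" -> q1 [reject]
  "bbb" -> q1 [reject]

3 out of 8


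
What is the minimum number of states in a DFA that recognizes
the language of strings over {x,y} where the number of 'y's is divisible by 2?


States track (count of 'y') mod 2.
Need 2 states: one per remainder 0..1; accept = remainder 0.

2


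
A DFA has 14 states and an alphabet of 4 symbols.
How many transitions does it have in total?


Each state has exactly one transition per symbol.
14 * 4 = 56

56


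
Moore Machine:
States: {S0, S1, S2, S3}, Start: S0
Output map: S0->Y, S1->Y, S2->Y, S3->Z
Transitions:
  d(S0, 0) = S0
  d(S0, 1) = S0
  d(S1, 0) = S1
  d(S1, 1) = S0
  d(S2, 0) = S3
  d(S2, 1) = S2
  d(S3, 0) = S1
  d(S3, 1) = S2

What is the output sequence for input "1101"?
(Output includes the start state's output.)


Start: S0 (output Y)
  --1--> S0 (output Y)
  --1--> S0 (output Y)
  --0--> S0 (output Y)
  --1--> S0 (output Y)

"YYYYY"


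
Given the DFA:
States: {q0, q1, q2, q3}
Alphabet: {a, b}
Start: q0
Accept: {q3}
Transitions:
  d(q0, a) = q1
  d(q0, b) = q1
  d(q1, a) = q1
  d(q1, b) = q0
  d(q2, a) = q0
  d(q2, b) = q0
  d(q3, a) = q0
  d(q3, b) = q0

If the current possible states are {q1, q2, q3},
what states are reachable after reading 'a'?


Apply transition on 'a' from each current state:
  d(q1, a) = q1
  d(q2, a) = q0
  d(q3, a) = q0

{q0, q1}


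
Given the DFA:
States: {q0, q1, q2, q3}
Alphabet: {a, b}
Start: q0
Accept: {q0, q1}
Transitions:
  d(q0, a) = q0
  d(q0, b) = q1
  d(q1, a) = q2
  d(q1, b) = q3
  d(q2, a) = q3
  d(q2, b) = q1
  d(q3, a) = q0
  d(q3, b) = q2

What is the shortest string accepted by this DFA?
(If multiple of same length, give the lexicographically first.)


BFS by string length (lex-first path to each state shown):
  len 0: q0<-""
Found accept state at length 0.

"" (empty string)


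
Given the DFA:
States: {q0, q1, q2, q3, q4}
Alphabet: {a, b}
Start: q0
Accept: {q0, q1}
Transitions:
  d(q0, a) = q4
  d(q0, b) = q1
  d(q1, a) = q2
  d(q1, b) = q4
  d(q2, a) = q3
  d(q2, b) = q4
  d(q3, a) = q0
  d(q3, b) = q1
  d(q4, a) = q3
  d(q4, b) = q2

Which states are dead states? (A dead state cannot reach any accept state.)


Forward reachability from each state:
  q0 -> reaches accept state q0 (live)
  q1 -> reaches accept state q0 (live)
  q2 -> reaches accept state q0 (live)
  q3 -> reaches accept state q0 (live)
  q4 -> reaches accept state q0 (live)

None (all states can reach an accept state)


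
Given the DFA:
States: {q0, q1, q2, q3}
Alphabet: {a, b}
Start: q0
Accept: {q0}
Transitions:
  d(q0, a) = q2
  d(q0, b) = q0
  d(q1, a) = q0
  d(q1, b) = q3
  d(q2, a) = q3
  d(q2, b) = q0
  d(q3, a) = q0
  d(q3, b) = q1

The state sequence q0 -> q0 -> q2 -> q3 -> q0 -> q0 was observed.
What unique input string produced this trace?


Trace back each transition to find the symbol:
  q0 --[b]--> q0
  q0 --[a]--> q2
  q2 --[a]--> q3
  q3 --[a]--> q0
  q0 --[b]--> q0

"baaab"


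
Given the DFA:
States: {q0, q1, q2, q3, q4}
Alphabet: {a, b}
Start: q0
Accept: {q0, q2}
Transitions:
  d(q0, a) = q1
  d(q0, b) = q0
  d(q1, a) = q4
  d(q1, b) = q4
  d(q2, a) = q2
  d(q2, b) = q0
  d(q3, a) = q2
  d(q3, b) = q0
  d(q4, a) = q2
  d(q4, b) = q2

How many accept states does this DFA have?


Accept states listed: {q0, q2}
Counting: q0(1) q2(2)

2


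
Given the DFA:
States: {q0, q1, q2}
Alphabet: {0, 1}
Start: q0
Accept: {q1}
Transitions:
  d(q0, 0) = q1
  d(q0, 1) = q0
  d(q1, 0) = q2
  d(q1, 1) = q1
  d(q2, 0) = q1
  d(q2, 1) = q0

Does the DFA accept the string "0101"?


Trace: q0 -> q1 -> q1 -> q2 -> q0
Final state: q0
Accept states: {q1}

No, rejected (final state q0 is not an accept state)


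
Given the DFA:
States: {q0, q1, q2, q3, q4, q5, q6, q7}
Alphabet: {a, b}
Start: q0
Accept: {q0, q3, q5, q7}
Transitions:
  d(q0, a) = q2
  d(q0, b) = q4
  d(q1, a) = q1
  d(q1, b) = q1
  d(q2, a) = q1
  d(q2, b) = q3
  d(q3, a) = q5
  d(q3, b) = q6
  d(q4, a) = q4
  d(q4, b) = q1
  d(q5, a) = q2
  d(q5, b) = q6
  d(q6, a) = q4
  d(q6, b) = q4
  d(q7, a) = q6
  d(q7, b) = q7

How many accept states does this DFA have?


Accept states listed: {q0, q3, q5, q7}
Counting: q0(1) q3(2) q5(3) q7(4)

4


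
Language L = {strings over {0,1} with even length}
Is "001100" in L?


length = 6; 6 mod 2 = 0

Yes, "001100" is in L


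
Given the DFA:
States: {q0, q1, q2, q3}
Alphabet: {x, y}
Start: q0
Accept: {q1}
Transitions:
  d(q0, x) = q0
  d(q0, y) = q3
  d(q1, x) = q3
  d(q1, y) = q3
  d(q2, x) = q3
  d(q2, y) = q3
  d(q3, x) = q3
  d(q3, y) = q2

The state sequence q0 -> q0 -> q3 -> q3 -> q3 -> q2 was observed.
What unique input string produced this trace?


Trace back each transition to find the symbol:
  q0 --[x]--> q0
  q0 --[y]--> q3
  q3 --[x]--> q3
  q3 --[x]--> q3
  q3 --[y]--> q2

"xyxxy"


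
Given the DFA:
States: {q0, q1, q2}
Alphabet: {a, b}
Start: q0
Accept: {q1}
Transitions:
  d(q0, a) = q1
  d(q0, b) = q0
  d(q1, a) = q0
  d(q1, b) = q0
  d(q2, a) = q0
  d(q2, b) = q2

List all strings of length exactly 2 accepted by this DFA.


All strings of length 2: 4 total
Accepted: 1

"ba"


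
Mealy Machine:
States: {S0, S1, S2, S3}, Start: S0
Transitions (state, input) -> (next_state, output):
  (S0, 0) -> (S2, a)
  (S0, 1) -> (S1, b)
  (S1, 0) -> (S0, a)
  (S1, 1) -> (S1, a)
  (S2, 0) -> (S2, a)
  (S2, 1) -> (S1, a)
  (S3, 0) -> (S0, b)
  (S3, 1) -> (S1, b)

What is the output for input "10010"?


Step-by-step:
  (S0, 1) -> (S1, b)
  (S1, 0) -> (S0, a)
  (S0, 0) -> (S2, a)
  (S2, 1) -> (S1, a)
  (S1, 0) -> (S0, a)

"baaaa"


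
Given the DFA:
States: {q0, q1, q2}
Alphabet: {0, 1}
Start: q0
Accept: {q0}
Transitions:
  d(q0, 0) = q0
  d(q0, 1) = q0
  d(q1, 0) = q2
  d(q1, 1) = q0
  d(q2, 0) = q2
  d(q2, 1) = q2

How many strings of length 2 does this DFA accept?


Enumerating all length-2 strings:
  "00" -> q0 [accept]
  "01" -> q0 [accept]
  "10" -> q0 [accept]
  "11" -> q0 [accept]

4 out of 4


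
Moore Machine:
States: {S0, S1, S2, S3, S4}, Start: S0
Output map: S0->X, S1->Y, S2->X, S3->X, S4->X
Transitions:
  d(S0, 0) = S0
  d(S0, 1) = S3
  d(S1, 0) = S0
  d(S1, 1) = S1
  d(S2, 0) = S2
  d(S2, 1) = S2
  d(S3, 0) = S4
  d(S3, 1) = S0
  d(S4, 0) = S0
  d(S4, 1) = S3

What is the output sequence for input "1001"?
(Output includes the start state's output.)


Start: S0 (output X)
  --1--> S3 (output X)
  --0--> S4 (output X)
  --0--> S0 (output X)
  --1--> S3 (output X)

"XXXXX"


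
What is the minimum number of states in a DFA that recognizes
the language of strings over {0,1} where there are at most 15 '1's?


States: count = 0, 1, ..., 15 (all accepting; 16 states), plus a dead state for count > 15.
Total: 16 + 1 = 17.

17
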